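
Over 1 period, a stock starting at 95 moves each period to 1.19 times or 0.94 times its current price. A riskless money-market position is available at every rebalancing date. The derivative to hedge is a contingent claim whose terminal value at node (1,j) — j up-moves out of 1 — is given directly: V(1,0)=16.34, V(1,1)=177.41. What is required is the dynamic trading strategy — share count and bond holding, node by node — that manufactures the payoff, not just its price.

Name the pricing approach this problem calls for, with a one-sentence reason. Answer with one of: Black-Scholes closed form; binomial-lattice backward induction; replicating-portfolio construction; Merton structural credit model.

framework: replicating-portfolio construction

Key observation: the mandate to exhibit the hedge at every date and state singles out the replicating-portfolio construction on the 1-period tree with factors 1.19 and 0.94 from 95.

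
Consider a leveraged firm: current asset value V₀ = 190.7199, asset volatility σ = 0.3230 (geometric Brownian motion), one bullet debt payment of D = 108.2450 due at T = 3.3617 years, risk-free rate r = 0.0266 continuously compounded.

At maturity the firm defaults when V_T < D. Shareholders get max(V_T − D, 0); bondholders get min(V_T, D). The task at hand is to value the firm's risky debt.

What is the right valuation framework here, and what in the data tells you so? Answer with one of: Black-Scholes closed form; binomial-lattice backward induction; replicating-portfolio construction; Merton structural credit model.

Key observation: assets follow a GBM and default happens iff V_T < 108.2450; valuing claims on that split (equity as a call, risky debt as the residual) is the structural model's definition.

framework: Merton structural credit model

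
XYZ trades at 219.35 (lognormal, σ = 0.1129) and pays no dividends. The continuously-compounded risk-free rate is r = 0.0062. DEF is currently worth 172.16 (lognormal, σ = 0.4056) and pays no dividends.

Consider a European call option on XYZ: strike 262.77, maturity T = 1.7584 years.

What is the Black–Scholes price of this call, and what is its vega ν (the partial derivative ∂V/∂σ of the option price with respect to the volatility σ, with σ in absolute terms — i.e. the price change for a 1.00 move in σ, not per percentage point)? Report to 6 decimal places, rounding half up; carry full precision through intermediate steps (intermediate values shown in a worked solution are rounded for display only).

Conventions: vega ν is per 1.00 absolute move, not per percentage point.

price = 2.290212
ν = 66.253456

σ√T = 0.1129·√1.7584 = 0.149711
d₁ = (ln(S/K) + (r+σ²/2)T) / (σ√T) = (ln(219.35/262.77) + (0.0062+0.1129²/2)·1.7584) / 0.149711 = (-0.180610 + 0.022109) / 0.149711 = -1.058721
d₂ = d₁ − σ√T = -1.058721 − 0.149711 = -1.208431
e^{−rT} = 0.989157
N(d₁) = 0.144864,  N(d₂) = 0.113441
Call price V = S·N(d₁) − K·e^{−rT}·N(d₂) = 31.775816 − 29.485604 = 2.290212
φ(d₁) = (1/√(2π))·e^{−d₁²/2} = 0.227778
ν = S·φ(d₁)·√T = 66.253456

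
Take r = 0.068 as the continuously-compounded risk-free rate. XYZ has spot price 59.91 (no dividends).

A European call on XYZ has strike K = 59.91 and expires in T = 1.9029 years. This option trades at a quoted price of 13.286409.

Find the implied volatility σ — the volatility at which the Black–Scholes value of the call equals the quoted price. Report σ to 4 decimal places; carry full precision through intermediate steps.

At σ = 0.2995 the Black–Scholes value reproduces the quote:
σ√T = 0.2995·√1.9029 = 0.413147
d₁ = (ln(S/K) + (r+σ²/2)T) / (σ√T) = (ln(59.91/59.91) + (0.068+0.2995²/2)·1.9029) / 0.413147 = (0.000000 + 0.214743) / 0.413147 = 0.519772
d₂ = d₁ − σ√T = 0.519772 − 0.413147 = 0.106625
e^{−rT} = 0.878625
N(d₁) = 0.698389,  N(d₂) = 0.542457
V = S·N(d₁) − K·e^{−rT}·N(d₂) = 41.840478 − 28.554070 = 13.286409 (matching the quote); vega is positive throughout, so no other σ reproduces this price

sigma = 0.2995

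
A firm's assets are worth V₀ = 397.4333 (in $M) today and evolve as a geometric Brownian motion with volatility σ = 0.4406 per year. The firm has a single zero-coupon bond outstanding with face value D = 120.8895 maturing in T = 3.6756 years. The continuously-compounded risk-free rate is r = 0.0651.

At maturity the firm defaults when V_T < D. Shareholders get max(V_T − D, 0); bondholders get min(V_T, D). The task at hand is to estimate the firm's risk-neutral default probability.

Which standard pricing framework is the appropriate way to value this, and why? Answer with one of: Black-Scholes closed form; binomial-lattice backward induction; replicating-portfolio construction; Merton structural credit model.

framework: Merton structural credit model

Key observation: with the firm-asset dynamics (V₀ = 397.4333) and a single zero-coupon liability of face 120.8895 given, debt value, spread, and default probability all derive from the option view of the balance sheet.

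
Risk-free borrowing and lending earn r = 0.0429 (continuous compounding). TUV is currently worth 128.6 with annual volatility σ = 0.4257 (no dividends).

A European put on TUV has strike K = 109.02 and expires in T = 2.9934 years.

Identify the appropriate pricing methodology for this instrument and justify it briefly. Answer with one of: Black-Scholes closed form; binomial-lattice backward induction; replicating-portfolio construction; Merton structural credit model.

Key observation: everything needed for the exact continuous-time valuation of the European put on TUV (strike 109.02) is given, and no feature rules the closed form out.

framework: Black-Scholes closed form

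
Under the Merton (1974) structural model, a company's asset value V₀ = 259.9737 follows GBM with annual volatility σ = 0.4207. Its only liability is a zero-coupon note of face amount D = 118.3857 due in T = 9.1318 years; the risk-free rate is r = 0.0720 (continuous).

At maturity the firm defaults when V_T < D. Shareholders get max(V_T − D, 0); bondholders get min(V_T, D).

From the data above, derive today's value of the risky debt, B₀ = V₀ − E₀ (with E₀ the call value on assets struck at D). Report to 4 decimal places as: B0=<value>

B0=52.3606

Apply the equity-as-call identities (strike 118.3857, horizon 9.1318 years):
d₁ = [ln(V₀/D) + (r + σ²/2)T] / (σ√T)
   = [ln(259.9737/118.3857) + (0.0720 + 0.5·0.4207²)·9.1318] / (0.4207·√9.1318)
   = [0.786633 + 1.465601] / 1.271308 = 1.771588
d₂ = d₁ − σ√T = 1.771588 − 1.271308 = 0.500280
N(d₁) = 0.961769,  N(d₂) = 0.691561,  e^(−rT) = 0.518150
E₀ = V₀·N(d₁) − D·e^(−rT)·N(d₂)
   = 259.9737·0.961769 − 118.3857·0.518150·0.691561 = 207.613050
B₀ = V₀ − E₀ = 259.9737 − 207.613050 = 52.360650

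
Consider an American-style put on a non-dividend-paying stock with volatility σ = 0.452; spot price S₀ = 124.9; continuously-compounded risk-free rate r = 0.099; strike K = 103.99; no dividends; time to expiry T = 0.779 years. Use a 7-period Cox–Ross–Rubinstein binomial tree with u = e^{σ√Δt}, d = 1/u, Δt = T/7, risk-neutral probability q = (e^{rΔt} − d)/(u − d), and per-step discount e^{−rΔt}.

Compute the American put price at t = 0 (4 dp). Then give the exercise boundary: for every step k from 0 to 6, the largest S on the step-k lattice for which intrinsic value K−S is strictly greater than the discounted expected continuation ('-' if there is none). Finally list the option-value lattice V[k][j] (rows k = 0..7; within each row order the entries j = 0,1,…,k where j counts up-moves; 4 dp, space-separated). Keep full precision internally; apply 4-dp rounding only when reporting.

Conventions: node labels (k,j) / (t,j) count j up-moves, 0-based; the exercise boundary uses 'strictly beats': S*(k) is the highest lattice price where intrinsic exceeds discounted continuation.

params: Δt=0.11129 u=1.16275 d=0.86003 q=0.49897 e^(-rΔt)=0.98904
t_7 payoffs: 60.5223 45.2225 24.5376 0.0000 0.0000 0.0000 0.0000 0.0000
t_6: node(6,0) S=50.5419 payoff=53.4481 vs cont=52.3087 → 53.4481 [stop]  node(6,1) S=68.3317 payoff=35.6583 vs cont=34.5189 → 35.6583 [stop]  node(6,2) S=92.3830 payoff=11.6070 vs cont=12.1593 → 12.1593 [wait]  node(6,3) S=124.9000 payoff=0.0000 vs cont=0.0000 → 0.0000 [wait]  node(6,4) S=168.8623 payoff=0.0000 vs cont=0.0000 → 0.0000 [wait]  node(6,5) S=228.2984 payoff=0.0000 vs cont=0.0000 → 0.0000 [wait]  node(6,6) S=308.6548 payoff=0.0000 vs cont=0.0000 → 0.0000 [wait]  ⇒ S*(6)=68.3317
t_5: node(5,0) S=58.7675 payoff=45.2225 vs cont=44.0831 → 45.2225 [stop]  node(5,1) S=79.4524 payoff=24.5376 vs cont=23.6708 → 24.5376 [stop]  node(5,2) S=107.4181 payoff=0.0000 vs cont=6.0254 → 6.0254 [wait]  node(5,3) S=145.2271 payoff=0.0000 vs cont=0.0000 → 0.0000 [wait]  node(5,4) S=196.3440 payoff=0.0000 vs cont=0.0000 → 0.0000 [wait]  node(5,5) S=265.4532 payoff=0.0000 vs cont=0.0000 → 0.0000 [wait]  ⇒ S*(5)=79.4524
t_4: node(4,0) S=68.3317 payoff=35.6583 vs cont=34.5189 → 35.6583 [stop]  node(4,1) S=92.3830 payoff=11.6070 vs cont=15.1329 → 15.1329 [wait]  node(4,2) S=124.9000 payoff=0.0000 vs cont=2.9858 → 2.9858 [wait]  node(4,3) S=168.8623 payoff=0.0000 vs cont=0.0000 → 0.0000 [wait]  node(4,4) S=228.2984 payoff=0.0000 vs cont=0.0000 → 0.0000 [wait]  ⇒ S*(4)=68.3317
t_3: node(3,0) S=79.4524 payoff=24.5376 vs cont=25.1382 → 25.1382 [wait]  node(3,1) S=107.4181 payoff=0.0000 vs cont=8.9725 → 8.9725 [wait]  node(3,2) S=145.2271 payoff=0.0000 vs cont=1.4796 → 1.4796 [wait]  node(3,3) S=196.3440 payoff=0.0000 vs cont=0.0000 → 0.0000 [wait]  ⇒ S*(3)=-
t_2: node(2,0) S=92.3830 payoff=11.6070 vs cont=16.8849 → 16.8849 [wait]  node(2,1) S=124.9000 payoff=0.0000 vs cont=5.1764 → 5.1764 [wait]  node(2,2) S=168.8623 payoff=0.0000 vs cont=0.7332 → 0.7332 [wait]  ⇒ S*(2)=-
t_1: node(1,0) S=107.4181 payoff=0.0000 vs cont=10.9217 → 10.9217 [wait]  node(1,1) S=145.2271 payoff=0.0000 vs cont=2.9269 → 2.9269 [wait]  ⇒ S*(1)=-
t_0: node(0,0) S=124.9000 payoff=0.0000 vs cont=6.8566 → 6.8566 [wait]  ⇒ S*(0)=-

price = 6.8566
boundary = - - - - 68.3317 79.4524 68.3317
tree:
6.8566
10.9217 2.9269
16.8849 5.1764 0.7332
25.1382 8.9725 1.4796 0.0000
35.6583 15.1329 2.9858 0.0000 0.0000
45.2225 24.5376 6.0254 0.0000 0.0000 0.0000
53.4481 35.6583 12.1593 0.0000 0.0000 0.0000 0.0000
60.5223 45.2225 24.5376 0.0000 0.0000 0.0000 0.0000 0.0000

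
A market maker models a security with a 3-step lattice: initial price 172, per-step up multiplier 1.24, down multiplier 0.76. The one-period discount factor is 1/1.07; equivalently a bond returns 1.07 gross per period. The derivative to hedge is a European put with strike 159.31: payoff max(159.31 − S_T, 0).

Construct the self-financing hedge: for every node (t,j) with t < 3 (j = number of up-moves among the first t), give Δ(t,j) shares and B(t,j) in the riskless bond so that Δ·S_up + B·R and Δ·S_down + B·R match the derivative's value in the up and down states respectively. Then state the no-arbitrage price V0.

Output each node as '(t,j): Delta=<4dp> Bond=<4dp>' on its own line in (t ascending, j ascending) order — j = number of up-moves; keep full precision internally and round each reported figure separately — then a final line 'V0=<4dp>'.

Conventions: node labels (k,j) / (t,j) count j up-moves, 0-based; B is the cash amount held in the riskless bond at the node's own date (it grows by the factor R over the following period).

(0,0): Delta=-0.2381 Bond=51.1560
(1,0): Delta=-0.5990 Bond=101.9164
(1,1): Delta=-0.1168 Bond=28.8644
(2,0): Delta=-1.0000 Bond=148.8879
(2,1): Delta=-0.4642 Bond=87.2043
(2,2): Delta=0.0000 Bond=0.0000
V0=10.2046

No-arbitrage ⇒ martingale measure with p* = (R−d)/(u−d) = 0.6458.
Terminal payoffs: V(3,0)=83.8061, V(3,1)=36.1195, V(3,2)=0.0000, V(3,3)=0.0000
Node (2,0) S=99.3472: V=(p*·36.1195+(1−p*)·83.8061)/1.07=49.5407; Δ=(36.1195−83.8061)/(123.1905−75.5039)=-1.0000; B=V−Δ·S=148.8879
Node (2,1) S=162.0928: V=(p*·0.0000+(1−p*)·36.1195)/1.07=11.9554; Δ=(0.0000−36.1195)/(200.9951−123.1905)=-0.4642; B=V−Δ·S=87.2043
Node (2,2) S=264.4672: V=(p*·0.0000+(1−p*)·0.0000)/1.07=0.0000; Δ=(0.0000−0.0000)/(327.9393−200.9951)=0.0000; B=V−Δ·S=0.0000
Node (1,0) S=130.7200: V=(p*·11.9554+(1−p*)·49.5407)/1.07=23.6139; Δ=(11.9554−49.5407)/(162.0928−99.3472)=-0.5990; B=V−Δ·S=101.9164
Node (1,1) S=213.2800: V=(p*·0.0000+(1−p*)·11.9554)/1.07=3.9572; Δ=(0.0000−11.9554)/(264.4672−162.0928)=-0.1168; B=V−Δ·S=28.8644
Node (0,0) S=172.0000: V=(p*·3.9572+(1−p*)·23.6139)/1.07=10.2046; Δ=(3.9572−23.6139)/(213.2800−130.7200)=-0.2381; B=V−Δ·S=51.1560
Verification: the root portfolio costs Δ(0,0)·S0 + B(0,0) = 10.2046, matching V0.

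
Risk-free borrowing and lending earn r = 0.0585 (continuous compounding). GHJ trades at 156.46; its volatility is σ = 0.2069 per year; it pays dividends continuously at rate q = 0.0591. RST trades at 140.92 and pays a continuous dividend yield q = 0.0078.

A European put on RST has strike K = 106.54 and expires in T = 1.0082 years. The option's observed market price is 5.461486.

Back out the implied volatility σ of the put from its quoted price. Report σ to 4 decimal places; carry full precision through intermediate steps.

sigma = 0.4012

At σ = 0.4012 the Black–Scholes value reproduces the quote:
σ√T = 0.4012·√1.0082 = 0.402842
d₁ = (ln(S/K) + (r−q+σ²/2)T) / (σ√T) = (ln(140.92/106.54) + (0.0585−0.0078+0.4012²/2)·1.0082) / 0.402842 = (0.279672 + 0.132256) / 0.402842 = 1.022556
d₂ = d₁ − σ√T = 1.022556 − 0.402842 = 0.619715
e^{−rT} = 0.942726
e^{−qT} = 0.992167
N(−d₁) = 0.153259,  N(−d₂) = 0.267723
V = K·e^{−rT}·N(−d₂) − S·e^{−qT}·N(−d₁) = 26.889542 − 21.428056 = 5.461486 (the quoted price), and the Black–Scholes price is strictly increasing in σ, so σ is unique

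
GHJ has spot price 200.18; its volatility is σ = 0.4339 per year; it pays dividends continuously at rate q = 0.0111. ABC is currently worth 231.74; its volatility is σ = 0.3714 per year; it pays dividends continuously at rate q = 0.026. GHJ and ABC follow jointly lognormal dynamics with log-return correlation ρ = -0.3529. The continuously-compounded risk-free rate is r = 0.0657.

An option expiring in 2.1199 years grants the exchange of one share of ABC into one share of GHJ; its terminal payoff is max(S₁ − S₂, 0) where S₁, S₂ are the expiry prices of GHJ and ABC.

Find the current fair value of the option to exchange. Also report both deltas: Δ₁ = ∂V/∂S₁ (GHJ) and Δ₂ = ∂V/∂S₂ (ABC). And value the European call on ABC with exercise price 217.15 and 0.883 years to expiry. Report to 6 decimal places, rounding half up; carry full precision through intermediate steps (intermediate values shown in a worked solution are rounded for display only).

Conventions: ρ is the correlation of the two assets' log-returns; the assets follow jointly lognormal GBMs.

σ_eff = √(σ₁² + σ₂² − 2ρσ₁σ₂) = √(0.4339² + 0.3714² − 2·-0.3529·0.4339·0.3714) = 0.663285
d₁ = (ln(S₁/S₂) + (q₂ − q₁ + σ_eff²/2)T) / (σ_eff√T) = (ln(200.18/231.74) + (0.026 − 0.0111 + 0.219974)·2.1199) / 0.965735 = 0.363981
d₂ = d₁ − σ_eff√T = 0.363981 − 0.965735 = -0.601754
N(d₁) = 0.642064,  N(d₂) = 0.273669
V = S₁·e^{−q₁T}·N(d₁) − S₂·e^{−q₂T}·N(d₂) = 125.539289 − 60.019103 = 65.520186
Δ₁ = e^{−q₁T}·N(d₁) = 0.627132;  Δ₂ = −e^{−q₂T}·N(d₂) = -0.258993
[vanilla: ABC call K=217.15]
σ√T = 0.3714·√0.883 = 0.348997
d₁ = (ln(S/K) + (r−q+σ²/2)T) / (σ√T) = (ln(231.74/217.15) + (0.0657−0.026+0.3714²/2)·0.883) / 0.348997 = (0.065028 + 0.095955) / 0.348997 = 0.461271
d₂ = d₁ − σ√T = 0.461271 − 0.348997 = 0.112274
e^{−rT} = 0.943638
e^{−qT} = 0.977304
N(d₁) = 0.677698,  N(d₂) = 0.544697
price = S·e^{−qT}·N(d₁) − K·e^{−rT}·N(d₂) = 153.485239 − 111.614302 = 41.870938

exchange price = 65.520186
Δ1 = 0.627132
Δ2 = -0.258993
price(ABC call K=217.15) = 41.870938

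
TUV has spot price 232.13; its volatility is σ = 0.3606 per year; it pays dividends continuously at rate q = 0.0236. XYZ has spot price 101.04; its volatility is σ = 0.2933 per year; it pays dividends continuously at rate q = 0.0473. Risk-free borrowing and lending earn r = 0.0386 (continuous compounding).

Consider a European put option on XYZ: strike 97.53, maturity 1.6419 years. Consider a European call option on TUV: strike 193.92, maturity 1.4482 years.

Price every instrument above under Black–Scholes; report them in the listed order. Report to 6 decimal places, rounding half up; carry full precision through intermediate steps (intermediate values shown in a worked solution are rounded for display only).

[XYZ put K=97.53]
σ√T = 0.2933·√1.6419 = 0.375825
d₁ = (ln(S/K) + (r−q+σ²/2)T) / (σ√T) = (ln(101.04/97.53) + (0.0386−0.0473+0.2933²/2)·1.6419) / 0.375825 = (0.035356 + 0.056338) / 0.375825 = 0.243981
d₂ = d₁ − σ√T = 0.243981 − 0.375825 = -0.131844
e^{−rT} = 0.938589
e^{−qT} = 0.925277
N(−d₁) = 0.403623,  N(−d₂) = 0.552446
price = K·e^{−rT}·N(−d₂) − S·e^{−qT}·N(−d₁) = 50.571254 − 37.734702 = 12.836552
[TUV call K=193.92]
σ√T = 0.3606·√1.4482 = 0.433950
d₁ = (ln(S/K) + (r−q+σ²/2)T) / (σ√T) = (ln(232.13/193.92) + (0.0386−0.0236+0.3606²/2)·1.4482) / 0.433950 = (0.179852 + 0.115879) / 0.433950 = 0.681487
d₂ = d₁ − σ√T = 0.681487 − 0.433950 = 0.247536
e^{−rT} = 0.945633
e^{−qT} = 0.966400
N(d₁) = 0.752218,  N(d₂) = 0.597753
price = S·e^{−qT}·N(d₁) − K·e^{−rT}·N(d₂) = 168.745413 − 109.614335 = 59.131078

price(XYZ put K=97.53) = 12.836552
price(TUV call K=193.92) = 59.131078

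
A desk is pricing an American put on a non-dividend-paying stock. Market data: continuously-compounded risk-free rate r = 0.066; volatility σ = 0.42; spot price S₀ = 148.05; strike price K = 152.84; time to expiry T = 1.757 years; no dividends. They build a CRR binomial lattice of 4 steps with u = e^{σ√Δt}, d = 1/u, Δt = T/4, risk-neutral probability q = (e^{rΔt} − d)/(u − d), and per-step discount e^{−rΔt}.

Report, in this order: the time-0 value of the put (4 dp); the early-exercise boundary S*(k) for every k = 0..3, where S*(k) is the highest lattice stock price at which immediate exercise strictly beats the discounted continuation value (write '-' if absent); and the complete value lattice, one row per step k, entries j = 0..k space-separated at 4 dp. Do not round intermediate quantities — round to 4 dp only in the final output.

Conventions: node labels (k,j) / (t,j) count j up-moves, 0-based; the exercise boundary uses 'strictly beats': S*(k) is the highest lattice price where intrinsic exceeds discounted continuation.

price = 27.5952
boundary = - - 84.8455 112.0776
tree:
27.5952
44.2827 11.4147
67.9945 21.6001 1.2081
88.6098 40.7624 2.4056 0.0000
104.2161 67.9945 4.7900 0.0000 0.0000

Δt=0.43925  u=1.32096  d=0.75703  q=0.48302  discount=0.97143
step 4 (expiry): payoffs max(K−S,0) = 104.2161 67.9945 4.7900 0.0000 0.0000
step 3: (k=3,j=0): S=64.2302, K−S=88.6098, hold=84.2425 ⇒ V=88.6098 exercise | (k=3,j=1): S=112.0776, K−S=40.7624, hold=36.3951 ⇒ V=40.7624 exercise | (k=3,j=2): S=195.5682, K−S=0.0000, hold=2.4056 ⇒ V=2.4056 continue | (k=3,j=3): S=341.2539, K−S=0.0000, hold=0.0000 ⇒ V=0.0000 continue  boundary S*=112.0776
step 2: (k=2,j=0): S=84.8455, K−S=67.9945, hold=63.6272 ⇒ V=67.9945 exercise | (k=2,j=1): S=148.0500, K−S=4.7900, hold=21.6001 ⇒ V=21.6001 continue | (k=2,j=2): S=258.3378, K−S=0.0000, hold=1.2081 ⇒ V=1.2081 continue  boundary S*=84.8455
step 1: (k=1,j=0): S=112.0776, K−S=40.7624, hold=44.2827 ⇒ V=44.2827 continue | (k=1,j=1): S=195.5682, K−S=0.0000, hold=11.4147 ⇒ V=11.4147 continue  boundary S*=-
step 0: (k=0,j=0): S=148.0500, K−S=4.7900, hold=27.5952 ⇒ V=27.5952 continue  boundary S*=-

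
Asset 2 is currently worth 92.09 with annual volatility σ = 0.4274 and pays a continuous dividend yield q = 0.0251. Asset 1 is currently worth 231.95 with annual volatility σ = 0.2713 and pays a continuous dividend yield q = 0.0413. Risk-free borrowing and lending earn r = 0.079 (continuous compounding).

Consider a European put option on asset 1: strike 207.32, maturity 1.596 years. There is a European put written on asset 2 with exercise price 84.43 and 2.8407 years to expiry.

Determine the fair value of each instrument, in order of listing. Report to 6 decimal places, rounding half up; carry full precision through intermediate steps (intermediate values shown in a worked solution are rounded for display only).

price(asset 1 put K=207.32) = 13.340298
price(asset 2 put K=84.43) = 13.528317

[asset 1 put K=207.32]
σ√T = 0.2713·√1.596 = 0.342741
d₁ = (ln(S/K) + (r−q+σ²/2)T) / (σ√T) = (ln(231.95/207.32) + (0.079−0.0413+0.2713²/2)·1.596) / 0.342741 = (0.112258 + 0.118905) / 0.342741 = 0.674454
d₂ = d₁ − σ√T = 0.674454 − 0.342741 = 0.331713
e^{−rT} = 0.881541
e^{−qT} = 0.936211
N(−d₁) = 0.250011,  N(−d₂) = 0.370053
price = K·e^{−rT}·N(−d₂) − S·e^{−qT}·N(−d₁) = 67.631248 − 54.290951 = 13.340298
[asset 2 put K=84.43]
σ√T = 0.4274·√2.8407 = 0.720356
d₁ = (ln(S/K) + (r−q+σ²/2)T) / (σ√T) = (ln(92.09/84.43) + (0.079−0.0251+0.4274²/2)·2.8407) / 0.720356 = (0.086844 + 0.412570) / 0.720356 = 0.693287
d₂ = d₁ − σ√T = 0.693287 − 0.720356 = -0.027069
e^{−rT} = 0.798983
e^{−qT} = 0.931181
N(−d₁) = 0.244065,  N(−d₂) = 0.510798
price = K·e^{−rT}·N(−d₂) − S·e^{−qT}·N(−d₁) = 34.457460 − 20.929143 = 13.528317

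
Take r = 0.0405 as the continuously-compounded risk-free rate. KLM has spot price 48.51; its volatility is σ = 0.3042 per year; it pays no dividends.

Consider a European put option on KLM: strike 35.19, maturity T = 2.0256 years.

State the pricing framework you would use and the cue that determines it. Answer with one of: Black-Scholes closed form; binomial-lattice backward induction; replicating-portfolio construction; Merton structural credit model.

Key observation: with KLM following a GBM at constant σ and r, the European put struck at 35.19 prices in closed form — nothing here needs a stepwise model or a balance sheet.

framework: Black-Scholes closed form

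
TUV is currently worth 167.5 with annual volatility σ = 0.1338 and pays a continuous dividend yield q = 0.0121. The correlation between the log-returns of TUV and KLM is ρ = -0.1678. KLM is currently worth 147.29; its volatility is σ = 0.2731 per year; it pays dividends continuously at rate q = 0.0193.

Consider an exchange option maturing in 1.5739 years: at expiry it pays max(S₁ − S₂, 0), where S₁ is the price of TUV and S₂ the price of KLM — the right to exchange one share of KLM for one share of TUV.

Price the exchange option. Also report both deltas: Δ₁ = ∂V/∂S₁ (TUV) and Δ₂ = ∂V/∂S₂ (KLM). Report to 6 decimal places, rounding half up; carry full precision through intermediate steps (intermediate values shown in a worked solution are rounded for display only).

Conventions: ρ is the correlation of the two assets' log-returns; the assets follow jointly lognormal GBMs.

σ_eff = √(σ₁² + σ₂² − 2ρσ₁σ₂) = √(0.1338² + 0.2731² − 2·-0.1678·0.1338·0.2731) = 0.323650
d₁ = (ln(S₁/S₂) + (q₂ − q₁ + σ_eff²/2)T) / (σ_eff√T) = (ln(167.5/147.29) + (0.0193 − 0.0121 + 0.052375)·1.5739) / 0.406035 = 0.547599
d₂ = d₁ − σ_eff√T = 0.547599 − 0.406035 = 0.141563
N(d₁) = 0.708016,  N(d₂) = 0.556287
V = S₁·e^{−q₁T}·N(d₁) − S₂·e^{−q₂T}·N(d₂) = 116.355581 − 79.484109 = 36.871472
Key observation: the rate r is irrelevant here: denominating values in KLM turns the exchange into a ratio option on S₁/S₂, and discounting at r drops out.
Δ₁ = e^{−q₁T}·N(d₁) = 0.694660;  Δ₂ = −e^{−q₂T}·N(d₂) = -0.539644

exchange price = 36.871472
Δ1 = 0.694660
Δ2 = -0.539644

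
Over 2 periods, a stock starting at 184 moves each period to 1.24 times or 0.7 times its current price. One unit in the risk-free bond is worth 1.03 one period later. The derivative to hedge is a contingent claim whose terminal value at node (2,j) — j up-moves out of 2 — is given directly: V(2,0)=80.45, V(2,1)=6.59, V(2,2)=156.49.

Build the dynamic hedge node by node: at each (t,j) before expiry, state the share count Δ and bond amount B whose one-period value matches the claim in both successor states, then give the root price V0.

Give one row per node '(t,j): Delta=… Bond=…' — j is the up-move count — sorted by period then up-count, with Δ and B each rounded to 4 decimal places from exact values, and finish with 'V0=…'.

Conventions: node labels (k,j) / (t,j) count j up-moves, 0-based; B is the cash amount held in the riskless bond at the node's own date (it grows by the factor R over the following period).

(0,0): Delta=0.6144 Bond=-43.5486
(1,0): Delta=-1.0619 Bond=171.0626
(1,1): Delta=1.2167 Bond=-182.2571
V0=69.5083

Under the risk-neutral measure, an up-move has probability p* = (R−d)/(u−d) = 0.6111 and values discount at R = 1.03.
At maturity the claim pays: V(2,0)=80.4500, V(2,1)=6.5900, V(2,2)=156.4900
Node (1,0) S=128.8000: V=(p*·6.5900+(1−p*)·80.4500)/1.03=34.2848; Δ=(6.5900−80.4500)/(159.7120−90.1600)=-1.0619; B=V−Δ·S=171.0626
Node (1,1) S=228.1600: V=(p*·156.4900+(1−p*)·6.5900)/1.03=95.3355; Δ=(156.4900−6.5900)/(282.9184−159.7120)=1.2167; B=V−Δ·S=-182.2571
Node (0,0) S=184.0000: V=(p*·95.3355+(1−p*)·34.2848)/1.03=69.5083; Δ=(95.3355−34.2848)/(228.1600−128.8000)=0.6144; B=V−Δ·S=-43.5486
As a check, the time-0 holding Δ(0,0)·S0 + B(0,0) comes to 69.5083 — exactly V0.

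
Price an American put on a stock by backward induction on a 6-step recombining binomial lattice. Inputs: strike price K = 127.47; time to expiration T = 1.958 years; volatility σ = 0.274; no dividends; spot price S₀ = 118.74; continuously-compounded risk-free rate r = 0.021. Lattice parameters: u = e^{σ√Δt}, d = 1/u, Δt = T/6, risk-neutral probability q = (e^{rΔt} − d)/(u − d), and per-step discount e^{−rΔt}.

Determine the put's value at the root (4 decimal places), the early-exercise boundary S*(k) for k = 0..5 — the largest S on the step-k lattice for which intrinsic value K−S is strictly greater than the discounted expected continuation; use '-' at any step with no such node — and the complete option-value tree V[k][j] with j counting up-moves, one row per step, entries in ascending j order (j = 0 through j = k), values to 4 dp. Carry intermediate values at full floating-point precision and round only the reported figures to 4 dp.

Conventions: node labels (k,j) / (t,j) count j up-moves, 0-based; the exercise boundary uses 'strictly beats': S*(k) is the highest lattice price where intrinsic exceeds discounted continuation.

Δt=0.32633, u=1.16944, d=0.85511, q=0.48283, disc=e^(-rΔt)=0.99317
k=6 terminal: V=max(K-S,0) → 81.0472 63.9827 40.6456 8.7300 0.0000 0.0000 0.0000
k=5: j=0 S=54.2887 intr=73.1813 cont=72.3108 V=73.1813[EX]; j=1 S=74.2445 intr=53.2255 cont=52.3549 V=53.2255[EX]; j=2 S=101.5359 intr=25.9341 cont=25.0636 V=25.9341[EX]; j=3 S=138.8592 intr=0.0000 cont=4.4841 V=4.4841[hold]; j=4 S=189.9021 intr=0.0000 cont=0.0000 V=0.0000[hold]; j=5 S=259.7077 intr=0.0000 cont=0.0000 V=0.0000[hold]  S*(5)=101.5359
k=4: j=0 S=63.4873 intr=63.9827 cont=63.1121 V=63.9827[EX]; j=1 S=86.8244 intr=40.6456 cont=39.7750 V=40.6456[EX]; j=2 S=118.7400 intr=8.7300 cont=15.4711 V=15.4711[hold]; j=3 S=162.3873 intr=0.0000 cont=2.3032 V=2.3032[hold]; j=4 S=222.0789 intr=0.0000 cont=0.0000 V=0.0000[hold]  S*(4)=86.8244
k=3: j=0 S=74.2445 intr=53.2255 cont=52.3549 V=53.2255[EX]; j=1 S=101.5359 intr=25.9341 cont=28.2961 V=28.2961[hold]; j=2 S=138.8592 intr=0.0000 cont=9.0511 V=9.0511[hold]; j=3 S=189.9021 intr=0.0000 cont=1.1830 V=1.1830[hold]  S*(3)=74.2445
k=2: j=0 S=86.8244 intr=40.6456 cont=40.9076 V=40.9076[hold]; j=1 S=118.7400 intr=8.7300 cont=18.8743 V=18.8743[hold]; j=2 S=162.3873 intr=0.0000 cont=5.2163 V=5.2163[hold]  S*(2)=-
k=1: j=0 S=101.5359 intr=25.9341 cont=30.0627 V=30.0627[hold]; j=1 S=138.8592 intr=0.0000 cont=12.1960 V=12.1960[hold]  S*(1)=-
k=0: j=0 S=118.7400 intr=8.7300 cont=21.2898 V=21.2898[hold]  S*(0)=-

price = 21.2898
boundary = - - - 74.2445 86.8244 101.5359
tree:
21.2898
30.0627 12.1960
40.9076 18.8743 5.2163
53.2255 28.2961 9.0511 1.1830
63.9827 40.6456 15.4711 2.3032 0.0000
73.1813 53.2255 25.9341 4.4841 0.0000 0.0000
81.0472 63.9827 40.6456 8.7300 0.0000 0.0000 0.0000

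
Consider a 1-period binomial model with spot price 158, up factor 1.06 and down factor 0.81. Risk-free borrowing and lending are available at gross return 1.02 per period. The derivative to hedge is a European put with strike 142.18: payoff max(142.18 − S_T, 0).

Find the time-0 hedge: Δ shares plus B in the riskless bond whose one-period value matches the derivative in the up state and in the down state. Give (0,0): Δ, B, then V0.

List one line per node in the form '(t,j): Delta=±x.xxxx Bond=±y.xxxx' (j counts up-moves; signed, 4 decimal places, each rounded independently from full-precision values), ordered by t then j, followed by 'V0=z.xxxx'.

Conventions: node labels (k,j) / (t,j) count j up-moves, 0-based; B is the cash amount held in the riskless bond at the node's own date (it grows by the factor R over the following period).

Since d<R<u, set p* = (R−d)/(u−d) = 0.8400; price each node as the discounted p*-expectation of its children.
Payoffs at expiry: V(1,0)=14.2000, V(1,1)=0.0000
Node (0,0) S=158.0000: V=(p*·0.0000+(1−p*)·14.2000)/1.02=2.2275; Δ=(0.0000−14.2000)/(167.4800−127.9800)=-0.3595; B=V−Δ·S=59.0275
As a check, the time-0 holding Δ(0,0)·S0 + B(0,0) comes to 2.2275 — exactly V0.

(0,0): Delta=-0.3595 Bond=59.0275
V0=2.2275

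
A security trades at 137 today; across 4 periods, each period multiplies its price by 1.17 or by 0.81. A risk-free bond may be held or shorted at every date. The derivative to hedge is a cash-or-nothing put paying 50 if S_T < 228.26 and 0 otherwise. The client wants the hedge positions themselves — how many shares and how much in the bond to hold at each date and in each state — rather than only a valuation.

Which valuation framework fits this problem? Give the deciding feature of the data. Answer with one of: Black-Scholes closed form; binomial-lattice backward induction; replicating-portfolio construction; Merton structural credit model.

framework: replicating-portfolio construction

Key observation: the deliverable is the dynamic trading strategy on the 4-step tree (spot 137, moves 1.17 and 0.81), so the valuation must go through the node-by-node replicating-portfolio solve.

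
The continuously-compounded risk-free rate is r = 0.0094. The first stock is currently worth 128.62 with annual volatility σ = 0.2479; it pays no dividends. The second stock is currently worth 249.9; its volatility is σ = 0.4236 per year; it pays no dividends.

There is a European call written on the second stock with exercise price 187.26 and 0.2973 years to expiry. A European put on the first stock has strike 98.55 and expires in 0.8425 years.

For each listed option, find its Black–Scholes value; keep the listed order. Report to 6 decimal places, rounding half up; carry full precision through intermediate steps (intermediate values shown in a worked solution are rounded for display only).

[the second stock call K=187.26]
σ√T = 0.4236·√0.2973 = 0.230969
d₁ = (ln(S/K) + (r+σ²/2)T) / (σ√T) = (ln(249.9/187.26) + (0.0094+0.4236²/2)·0.2973) / 0.230969 = (0.288563 + 0.029468) / 0.230969 = 1.376942
d₂ = d₁ − σ√T = 1.376942 − 0.230969 = 1.145973
e^{−rT} = 0.997209
N(d₁) = 0.915735,  N(d₂) = 0.874097
price = S·N(d₁) − K·e^{−rT}·N(d₂) = 228.842159 − 163.226591 = 65.615568
[the first stock put K=98.55]
σ√T = 0.2479·√0.8425 = 0.227542
d₁ = (ln(S/K) + (r+σ²/2)T) / (σ√T) = (ln(128.62/98.55) + (0.0094+0.2479²/2)·0.8425) / 0.227542 = (0.266298 + 0.033807) / 0.227542 = 1.318902
d₂ = d₁ − σ√T = 1.318902 − 0.227542 = 1.091360
e^{−rT} = 0.992112
N(−d₁) = 0.093601,  N(−d₂) = 0.137557
price = K·e^{−rT}·N(−d₂) − S·N(−d₁) = 13.449339 − 12.038960 = 1.410379

price(the second stock call K=187.26) = 65.615568
price(the first stock put K=98.55) = 1.410379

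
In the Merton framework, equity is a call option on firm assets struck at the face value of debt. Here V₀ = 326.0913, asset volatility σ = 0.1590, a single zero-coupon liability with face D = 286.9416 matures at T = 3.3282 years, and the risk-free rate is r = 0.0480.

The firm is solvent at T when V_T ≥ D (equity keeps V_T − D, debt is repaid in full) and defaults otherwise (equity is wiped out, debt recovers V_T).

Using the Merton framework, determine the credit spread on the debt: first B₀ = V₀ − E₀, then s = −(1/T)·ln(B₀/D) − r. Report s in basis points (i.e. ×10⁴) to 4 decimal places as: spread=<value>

spread=85.8341

With assets at 326.0913 and a single debt payment of 286.9416 at 3.3282 years:
d₁ = [ln(V₀/D) + (r + σ²/2)T] / (σ√T)
   = [ln(326.0913/286.9416) + (0.0480 + 0.5·0.1590²)·3.3282] / (0.1590·√3.3282)
   = [0.127899 + 0.201824] / 0.290069 = 1.136702
d₂ = d₁ − σ√T = 1.136702 − 0.290069 = 0.846633
N(d₁) = 0.872169,  N(d₂) = 0.801400,  e^(−rT) = 0.852354
E₀ = V₀·N(d₁) − D·e^(−rT)·N(d₂)
   = 326.0913·0.872169 − 286.9416·0.852354·0.801400 = 88.403555
B₀ = V₀ − E₀ = 326.0913 − 88.403555 = 237.687745
spread = −(1/T)·ln(B₀/D) − r = −(1/3.3282)·ln(237.687745/286.9416) − 0.0480 = 0.00858341
in basis points: 0.00858341 × 10⁴ = 85.8341 bp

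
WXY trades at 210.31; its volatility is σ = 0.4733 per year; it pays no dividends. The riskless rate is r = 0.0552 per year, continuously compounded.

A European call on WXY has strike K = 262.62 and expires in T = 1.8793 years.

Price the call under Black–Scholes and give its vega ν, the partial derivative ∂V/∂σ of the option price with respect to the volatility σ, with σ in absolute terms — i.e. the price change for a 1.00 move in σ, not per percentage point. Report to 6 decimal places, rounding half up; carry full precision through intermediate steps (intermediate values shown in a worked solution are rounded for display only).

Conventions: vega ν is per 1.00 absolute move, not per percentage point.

price = 44.554069
ν = 113.865524

σ√T = 0.4733·√1.8793 = 0.648835
d₁ = (ln(S/K) + (r+σ²/2)T) / (σ√T) = (ln(210.31/262.62) + (0.0552+0.4733²/2)·1.8793) / 0.648835 = (-0.222125 + 0.314231) / 0.648835 = 0.141955
d₂ = d₁ − σ√T = 0.141955 − 0.648835 = -0.506880
e^{−rT} = 0.901462
N(d₁) = 0.556442,  N(d₂) = 0.306119
Call price V = S·N(d₁) − K·e^{−rT}·N(d₂) = 117.025383 − 72.471315 = 44.554069
φ(d₁) = (1/√(2π))·e^{−d₁²/2} = 0.394943
ν = S·φ(d₁)·√T = 113.865524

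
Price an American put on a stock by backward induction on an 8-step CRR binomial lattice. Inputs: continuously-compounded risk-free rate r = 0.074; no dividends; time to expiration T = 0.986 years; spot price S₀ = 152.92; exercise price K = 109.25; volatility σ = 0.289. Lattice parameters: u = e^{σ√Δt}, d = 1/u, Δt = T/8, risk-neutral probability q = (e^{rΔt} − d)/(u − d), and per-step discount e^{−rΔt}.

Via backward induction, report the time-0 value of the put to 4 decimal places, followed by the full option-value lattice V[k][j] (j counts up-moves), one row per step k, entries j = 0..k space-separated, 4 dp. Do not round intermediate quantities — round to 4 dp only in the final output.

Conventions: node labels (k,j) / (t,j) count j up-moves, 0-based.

params: Δt=0.12325 u=1.10678 d=0.90352 q=0.51973 e^(-rΔt)=0.99092
t_8 payoffs: 41.3360 26.0573 7.3412 0.0000 0.0000 0.0000 0.0000 0.0000 0.0000
k=7: node(7,0) S=75.1661 payoff=34.0839 vs cont=33.0920 → 34.0839 [stop]  node(7,1) S=92.0764 payoff=17.1736 vs cont=16.1817 → 17.1736 [stop]  node(7,2) S=112.7911 payoff=0.0000 vs cont=3.4937 → 3.4937 [wait]  node(7,3) S=138.1660 payoff=0.0000 vs cont=0.0000 → 0.0000 [wait]  node(7,4) S=169.2495 payoff=0.0000 vs cont=0.0000 → 0.0000 [wait]  node(7,5) S=207.3260 payoff=0.0000 vs cont=0.0000 → 0.0000 [wait]  node(7,6) S=253.9686 payoff=0.0000 vs cont=0.0000 → 0.0000 [wait]  node(7,7) S=311.1046 payoff=0.0000 vs cont=0.0000 → 0.0000 [wait]
k=6: node(6,0) S=83.1927 payoff=26.0573 vs cont=25.0654 → 26.0573 [stop]  node(6,1) S=101.9088 payoff=7.3412 vs cont=9.9724 → 9.9724 [wait]  node(6,2) S=124.8355 payoff=0.0000 vs cont=1.6627 → 1.6627 [wait]  node(6,3) S=152.9200 payoff=0.0000 vs cont=0.0000 → 0.0000 [wait]  node(6,4) S=187.3228 payoff=0.0000 vs cont=0.0000 → 0.0000 [wait]  node(6,5) S=229.4652 payoff=0.0000 vs cont=0.0000 → 0.0000 [wait]  node(6,6) S=281.0886 payoff=0.0000 vs cont=0.0000 → 0.0000 [wait]
k=5: node(5,0) S=92.0764 payoff=17.1736 vs cont=17.5368 → 17.5368 [wait]  node(5,1) S=112.7911 payoff=0.0000 vs cont=5.6022 → 5.6022 [wait]  node(5,2) S=138.1660 payoff=0.0000 vs cont=0.7913 → 0.7913 [wait]  node(5,3) S=169.2495 payoff=0.0000 vs cont=0.0000 → 0.0000 [wait]  node(5,4) S=207.3260 payoff=0.0000 vs cont=0.0000 → 0.0000 [wait]  node(5,5) S=253.9686 payoff=0.0000 vs cont=0.0000 → 0.0000 [wait]
k=4: node(4,0) S=101.9088 payoff=7.3412 vs cont=11.2311 → 11.2311 [wait]  node(4,1) S=124.8355 payoff=0.0000 vs cont=3.0737 → 3.0737 [wait]  node(4,2) S=152.9200 payoff=0.0000 vs cont=0.3766 → 0.3766 [wait]  node(4,3) S=187.3228 payoff=0.0000 vs cont=0.0000 → 0.0000 [wait]  node(4,4) S=229.4652 payoff=0.0000 vs cont=0.0000 → 0.0000 [wait]
k=3: node(3,0) S=112.7911 payoff=0.0000 vs cont=6.9280 → 6.9280 [wait]  node(3,1) S=138.1660 payoff=0.0000 vs cont=1.6567 → 1.6567 [wait]  node(3,2) S=169.2495 payoff=0.0000 vs cont=0.1792 → 0.1792 [wait]  node(3,3) S=207.3260 payoff=0.0000 vs cont=0.0000 → 0.0000 [wait]
k=2: node(2,0) S=124.8355 payoff=0.0000 vs cont=4.1503 → 4.1503 [wait]  node(2,1) S=152.9200 payoff=0.0000 vs cont=0.8807 → 0.8807 [wait]  node(2,2) S=187.3228 payoff=0.0000 vs cont=0.0853 → 0.0853 [wait]
k=1: node(1,0) S=138.1660 payoff=0.0000 vs cont=2.4288 → 2.4288 [wait]  node(1,1) S=169.2495 payoff=0.0000 vs cont=0.4631 → 0.4631 [wait]
k=0: node(0,0) S=152.9200 payoff=0.0000 vs cont=1.3944 → 1.3944 [wait]

price = 1.3944
tree:
1.3944
2.4288 0.4631
4.1503 0.8807 0.0853
6.9280 1.6567 0.1792 0.0000
11.2311 3.0737 0.3766 0.0000 0.0000
17.5368 5.6022 0.7913 0.0000 0.0000 0.0000
26.0573 9.9724 1.6627 0.0000 0.0000 0.0000 0.0000
34.0839 17.1736 3.4937 0.0000 0.0000 0.0000 0.0000 0.0000
41.3360 26.0573 7.3412 0.0000 0.0000 0.0000 0.0000 0.0000 0.0000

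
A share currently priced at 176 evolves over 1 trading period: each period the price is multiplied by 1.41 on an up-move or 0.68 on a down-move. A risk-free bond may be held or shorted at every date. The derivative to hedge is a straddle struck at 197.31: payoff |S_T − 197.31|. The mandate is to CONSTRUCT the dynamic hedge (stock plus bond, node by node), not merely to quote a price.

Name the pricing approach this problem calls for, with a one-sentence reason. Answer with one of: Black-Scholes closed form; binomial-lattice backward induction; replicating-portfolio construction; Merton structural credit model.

Key observation: since the answer must list Δ and B at each node of the 1.41/0.68 lattice on 176, the replicating-portfolio method — solving the two-state system at every node — is the one that applies.

framework: replicating-portfolio construction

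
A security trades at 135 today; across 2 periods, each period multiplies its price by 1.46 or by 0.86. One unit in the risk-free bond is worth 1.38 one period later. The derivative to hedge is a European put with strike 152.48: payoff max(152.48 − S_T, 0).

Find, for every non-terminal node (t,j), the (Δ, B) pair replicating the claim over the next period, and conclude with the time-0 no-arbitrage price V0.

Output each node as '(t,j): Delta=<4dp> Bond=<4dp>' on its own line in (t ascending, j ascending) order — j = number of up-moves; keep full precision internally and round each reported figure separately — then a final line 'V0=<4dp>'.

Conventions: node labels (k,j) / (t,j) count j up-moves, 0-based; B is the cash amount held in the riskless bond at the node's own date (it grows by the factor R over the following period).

(0,0): Delta=-0.0628 Bond=8.9670
(1,0): Delta=-0.7556 Bond=92.8087
(1,1): Delta=0.0000 Bond=0.0000
V0=0.4913

The replicating-portfolio and risk-neutral prices coincide; use p* = (1.38−0.86)/(1.46−0.86) = 0.8667 for the latter.
Expiry values: V(2,0)=52.6340, V(2,1)=0.0000, V(2,2)=0.0000
  t=1,j=0: stock 116.1000 → up 169.5060 (V=0.0000), down 99.8460 (V=52.6340). Price 5.0854; hedge Δ=-0.7556, bond B=92.8087.
  t=1,j=1: stock 197.1000 → up 287.7660 (V=0.0000), down 169.5060 (V=0.0000). Price 0.0000; hedge Δ=0.0000, bond B=0.0000.
  t=0,j=0: stock 135.0000 → up 197.1000 (V=0.0000), down 116.1000 (V=5.0854). Price 0.4913; hedge Δ=-0.0628, bond B=8.9670.
Sanity check at the root: Δ(0,0)·S0 + B(0,0) reproduces V0 = 0.4913.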